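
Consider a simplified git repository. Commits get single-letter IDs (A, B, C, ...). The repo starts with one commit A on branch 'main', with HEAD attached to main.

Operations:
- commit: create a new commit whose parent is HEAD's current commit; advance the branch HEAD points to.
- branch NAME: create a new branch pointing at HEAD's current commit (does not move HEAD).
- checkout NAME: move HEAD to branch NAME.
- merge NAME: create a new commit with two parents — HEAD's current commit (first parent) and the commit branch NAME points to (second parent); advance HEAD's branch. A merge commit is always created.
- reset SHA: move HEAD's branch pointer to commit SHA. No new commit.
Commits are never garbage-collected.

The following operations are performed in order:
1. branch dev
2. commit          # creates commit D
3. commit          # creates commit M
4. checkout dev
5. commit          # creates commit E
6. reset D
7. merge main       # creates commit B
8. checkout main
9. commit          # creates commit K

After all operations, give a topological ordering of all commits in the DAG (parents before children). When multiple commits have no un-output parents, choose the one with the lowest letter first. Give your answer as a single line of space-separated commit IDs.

After op 1 (branch): HEAD=main@A [dev=A main=A]
After op 2 (commit): HEAD=main@D [dev=A main=D]
After op 3 (commit): HEAD=main@M [dev=A main=M]
After op 4 (checkout): HEAD=dev@A [dev=A main=M]
After op 5 (commit): HEAD=dev@E [dev=E main=M]
After op 6 (reset): HEAD=dev@D [dev=D main=M]
After op 7 (merge): HEAD=dev@B [dev=B main=M]
After op 8 (checkout): HEAD=main@M [dev=B main=M]
After op 9 (commit): HEAD=main@K [dev=B main=K]
commit A: parents=[]
commit B: parents=['D', 'M']
commit D: parents=['A']
commit E: parents=['A']
commit K: parents=['M']
commit M: parents=['D']

Answer: A D E M B K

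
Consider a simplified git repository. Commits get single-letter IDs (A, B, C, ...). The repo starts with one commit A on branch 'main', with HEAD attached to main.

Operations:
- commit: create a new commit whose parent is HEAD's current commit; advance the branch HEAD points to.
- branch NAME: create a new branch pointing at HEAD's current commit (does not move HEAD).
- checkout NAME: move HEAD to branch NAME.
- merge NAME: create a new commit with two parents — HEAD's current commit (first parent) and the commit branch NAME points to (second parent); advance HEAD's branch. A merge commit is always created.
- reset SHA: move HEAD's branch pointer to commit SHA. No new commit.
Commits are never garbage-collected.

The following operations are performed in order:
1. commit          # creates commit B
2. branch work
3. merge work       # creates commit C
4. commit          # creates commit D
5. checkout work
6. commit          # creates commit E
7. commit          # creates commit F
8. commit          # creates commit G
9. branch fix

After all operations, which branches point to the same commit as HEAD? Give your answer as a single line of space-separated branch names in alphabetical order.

After op 1 (commit): HEAD=main@B [main=B]
After op 2 (branch): HEAD=main@B [main=B work=B]
After op 3 (merge): HEAD=main@C [main=C work=B]
After op 4 (commit): HEAD=main@D [main=D work=B]
After op 5 (checkout): HEAD=work@B [main=D work=B]
After op 6 (commit): HEAD=work@E [main=D work=E]
After op 7 (commit): HEAD=work@F [main=D work=F]
After op 8 (commit): HEAD=work@G [main=D work=G]
After op 9 (branch): HEAD=work@G [fix=G main=D work=G]

Answer: fix work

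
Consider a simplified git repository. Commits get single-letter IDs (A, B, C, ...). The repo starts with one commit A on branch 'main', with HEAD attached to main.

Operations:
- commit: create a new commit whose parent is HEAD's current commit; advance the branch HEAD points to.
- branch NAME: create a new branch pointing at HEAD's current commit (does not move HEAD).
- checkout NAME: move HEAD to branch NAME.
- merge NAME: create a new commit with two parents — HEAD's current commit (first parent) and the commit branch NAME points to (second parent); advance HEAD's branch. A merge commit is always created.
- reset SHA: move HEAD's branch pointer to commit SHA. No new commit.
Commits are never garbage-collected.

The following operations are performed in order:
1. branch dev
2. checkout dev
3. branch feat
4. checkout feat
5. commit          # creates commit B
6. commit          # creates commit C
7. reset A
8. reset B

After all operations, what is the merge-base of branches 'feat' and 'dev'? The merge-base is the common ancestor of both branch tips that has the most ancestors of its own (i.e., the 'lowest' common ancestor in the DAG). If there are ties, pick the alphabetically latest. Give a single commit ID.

After op 1 (branch): HEAD=main@A [dev=A main=A]
After op 2 (checkout): HEAD=dev@A [dev=A main=A]
After op 3 (branch): HEAD=dev@A [dev=A feat=A main=A]
After op 4 (checkout): HEAD=feat@A [dev=A feat=A main=A]
After op 5 (commit): HEAD=feat@B [dev=A feat=B main=A]
After op 6 (commit): HEAD=feat@C [dev=A feat=C main=A]
After op 7 (reset): HEAD=feat@A [dev=A feat=A main=A]
After op 8 (reset): HEAD=feat@B [dev=A feat=B main=A]
ancestors(feat=B): ['A', 'B']
ancestors(dev=A): ['A']
common: ['A']

Answer: A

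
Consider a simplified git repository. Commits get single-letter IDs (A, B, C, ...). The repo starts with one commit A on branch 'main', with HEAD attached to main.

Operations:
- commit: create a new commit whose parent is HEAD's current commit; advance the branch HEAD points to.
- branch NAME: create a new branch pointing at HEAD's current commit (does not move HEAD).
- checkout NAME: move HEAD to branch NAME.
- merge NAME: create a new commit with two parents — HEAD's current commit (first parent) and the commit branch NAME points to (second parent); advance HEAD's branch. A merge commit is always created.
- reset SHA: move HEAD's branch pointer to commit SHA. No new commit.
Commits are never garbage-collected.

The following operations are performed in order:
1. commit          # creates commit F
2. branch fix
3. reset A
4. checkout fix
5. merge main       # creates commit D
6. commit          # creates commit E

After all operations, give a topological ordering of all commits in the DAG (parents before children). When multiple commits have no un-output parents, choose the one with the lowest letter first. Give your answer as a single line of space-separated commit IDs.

After op 1 (commit): HEAD=main@F [main=F]
After op 2 (branch): HEAD=main@F [fix=F main=F]
After op 3 (reset): HEAD=main@A [fix=F main=A]
After op 4 (checkout): HEAD=fix@F [fix=F main=A]
After op 5 (merge): HEAD=fix@D [fix=D main=A]
After op 6 (commit): HEAD=fix@E [fix=E main=A]
commit A: parents=[]
commit D: parents=['F', 'A']
commit E: parents=['D']
commit F: parents=['A']

Answer: A F D E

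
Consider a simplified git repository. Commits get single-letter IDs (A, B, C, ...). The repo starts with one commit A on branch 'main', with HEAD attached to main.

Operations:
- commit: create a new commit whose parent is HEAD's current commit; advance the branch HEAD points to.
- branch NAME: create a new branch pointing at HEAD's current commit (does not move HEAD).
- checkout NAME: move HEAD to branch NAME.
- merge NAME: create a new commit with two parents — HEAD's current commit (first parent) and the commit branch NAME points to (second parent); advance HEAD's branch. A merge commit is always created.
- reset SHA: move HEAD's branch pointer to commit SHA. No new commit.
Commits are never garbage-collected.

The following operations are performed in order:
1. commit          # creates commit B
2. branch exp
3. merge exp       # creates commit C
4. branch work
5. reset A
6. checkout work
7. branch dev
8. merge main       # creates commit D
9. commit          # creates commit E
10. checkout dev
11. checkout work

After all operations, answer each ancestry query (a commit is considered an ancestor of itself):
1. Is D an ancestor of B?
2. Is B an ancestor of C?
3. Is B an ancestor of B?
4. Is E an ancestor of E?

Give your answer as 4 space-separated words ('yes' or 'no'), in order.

After op 1 (commit): HEAD=main@B [main=B]
After op 2 (branch): HEAD=main@B [exp=B main=B]
After op 3 (merge): HEAD=main@C [exp=B main=C]
After op 4 (branch): HEAD=main@C [exp=B main=C work=C]
After op 5 (reset): HEAD=main@A [exp=B main=A work=C]
After op 6 (checkout): HEAD=work@C [exp=B main=A work=C]
After op 7 (branch): HEAD=work@C [dev=C exp=B main=A work=C]
After op 8 (merge): HEAD=work@D [dev=C exp=B main=A work=D]
After op 9 (commit): HEAD=work@E [dev=C exp=B main=A work=E]
After op 10 (checkout): HEAD=dev@C [dev=C exp=B main=A work=E]
After op 11 (checkout): HEAD=work@E [dev=C exp=B main=A work=E]
ancestors(B) = {A,B}; D in? no
ancestors(C) = {A,B,C}; B in? yes
ancestors(B) = {A,B}; B in? yes
ancestors(E) = {A,B,C,D,E}; E in? yes

Answer: no yes yes yes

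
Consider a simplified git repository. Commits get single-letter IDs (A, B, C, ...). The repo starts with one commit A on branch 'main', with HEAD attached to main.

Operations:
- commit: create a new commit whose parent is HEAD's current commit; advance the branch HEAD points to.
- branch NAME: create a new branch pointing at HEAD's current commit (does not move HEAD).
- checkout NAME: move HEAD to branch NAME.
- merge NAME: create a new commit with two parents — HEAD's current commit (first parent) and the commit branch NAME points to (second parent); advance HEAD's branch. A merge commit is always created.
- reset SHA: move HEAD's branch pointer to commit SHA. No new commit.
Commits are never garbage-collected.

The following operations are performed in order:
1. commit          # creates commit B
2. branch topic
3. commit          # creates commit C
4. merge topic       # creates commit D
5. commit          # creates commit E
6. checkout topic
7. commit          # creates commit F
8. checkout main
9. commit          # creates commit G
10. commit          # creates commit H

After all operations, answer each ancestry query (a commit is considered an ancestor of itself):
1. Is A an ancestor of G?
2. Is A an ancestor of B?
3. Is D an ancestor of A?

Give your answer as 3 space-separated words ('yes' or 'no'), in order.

Answer: yes yes no

Derivation:
After op 1 (commit): HEAD=main@B [main=B]
After op 2 (branch): HEAD=main@B [main=B topic=B]
After op 3 (commit): HEAD=main@C [main=C topic=B]
After op 4 (merge): HEAD=main@D [main=D topic=B]
After op 5 (commit): HEAD=main@E [main=E topic=B]
After op 6 (checkout): HEAD=topic@B [main=E topic=B]
After op 7 (commit): HEAD=topic@F [main=E topic=F]
After op 8 (checkout): HEAD=main@E [main=E topic=F]
After op 9 (commit): HEAD=main@G [main=G topic=F]
After op 10 (commit): HEAD=main@H [main=H topic=F]
ancestors(G) = {A,B,C,D,E,G}; A in? yes
ancestors(B) = {A,B}; A in? yes
ancestors(A) = {A}; D in? no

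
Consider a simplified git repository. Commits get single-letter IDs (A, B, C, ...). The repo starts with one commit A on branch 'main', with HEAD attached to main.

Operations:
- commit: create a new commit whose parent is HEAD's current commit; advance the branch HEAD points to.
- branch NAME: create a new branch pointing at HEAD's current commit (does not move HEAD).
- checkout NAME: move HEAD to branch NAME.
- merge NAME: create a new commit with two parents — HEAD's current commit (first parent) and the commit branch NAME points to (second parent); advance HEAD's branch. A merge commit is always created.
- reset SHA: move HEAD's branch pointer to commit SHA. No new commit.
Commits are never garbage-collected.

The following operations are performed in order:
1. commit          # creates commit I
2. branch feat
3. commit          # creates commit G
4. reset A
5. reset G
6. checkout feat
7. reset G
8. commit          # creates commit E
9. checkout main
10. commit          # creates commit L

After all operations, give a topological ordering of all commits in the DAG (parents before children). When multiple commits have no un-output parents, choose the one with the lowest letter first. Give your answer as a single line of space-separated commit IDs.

Answer: A I G E L

Derivation:
After op 1 (commit): HEAD=main@I [main=I]
After op 2 (branch): HEAD=main@I [feat=I main=I]
After op 3 (commit): HEAD=main@G [feat=I main=G]
After op 4 (reset): HEAD=main@A [feat=I main=A]
After op 5 (reset): HEAD=main@G [feat=I main=G]
After op 6 (checkout): HEAD=feat@I [feat=I main=G]
After op 7 (reset): HEAD=feat@G [feat=G main=G]
After op 8 (commit): HEAD=feat@E [feat=E main=G]
After op 9 (checkout): HEAD=main@G [feat=E main=G]
After op 10 (commit): HEAD=main@L [feat=E main=L]
commit A: parents=[]
commit E: parents=['G']
commit G: parents=['I']
commit I: parents=['A']
commit L: parents=['G']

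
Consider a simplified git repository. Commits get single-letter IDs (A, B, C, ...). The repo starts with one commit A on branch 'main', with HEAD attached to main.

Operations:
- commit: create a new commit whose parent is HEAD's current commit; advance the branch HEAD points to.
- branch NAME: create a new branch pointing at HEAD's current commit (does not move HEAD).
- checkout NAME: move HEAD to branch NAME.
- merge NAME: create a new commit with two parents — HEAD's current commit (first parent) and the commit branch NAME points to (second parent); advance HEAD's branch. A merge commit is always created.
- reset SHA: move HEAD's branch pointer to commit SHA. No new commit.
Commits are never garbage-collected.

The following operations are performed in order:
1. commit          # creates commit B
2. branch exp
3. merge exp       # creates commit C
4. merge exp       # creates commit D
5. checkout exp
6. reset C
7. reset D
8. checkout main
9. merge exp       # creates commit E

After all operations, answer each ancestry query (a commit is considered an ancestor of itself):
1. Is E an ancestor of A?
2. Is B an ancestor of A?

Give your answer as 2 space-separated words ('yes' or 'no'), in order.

Answer: no no

Derivation:
After op 1 (commit): HEAD=main@B [main=B]
After op 2 (branch): HEAD=main@B [exp=B main=B]
After op 3 (merge): HEAD=main@C [exp=B main=C]
After op 4 (merge): HEAD=main@D [exp=B main=D]
After op 5 (checkout): HEAD=exp@B [exp=B main=D]
After op 6 (reset): HEAD=exp@C [exp=C main=D]
After op 7 (reset): HEAD=exp@D [exp=D main=D]
After op 8 (checkout): HEAD=main@D [exp=D main=D]
After op 9 (merge): HEAD=main@E [exp=D main=E]
ancestors(A) = {A}; E in? no
ancestors(A) = {A}; B in? no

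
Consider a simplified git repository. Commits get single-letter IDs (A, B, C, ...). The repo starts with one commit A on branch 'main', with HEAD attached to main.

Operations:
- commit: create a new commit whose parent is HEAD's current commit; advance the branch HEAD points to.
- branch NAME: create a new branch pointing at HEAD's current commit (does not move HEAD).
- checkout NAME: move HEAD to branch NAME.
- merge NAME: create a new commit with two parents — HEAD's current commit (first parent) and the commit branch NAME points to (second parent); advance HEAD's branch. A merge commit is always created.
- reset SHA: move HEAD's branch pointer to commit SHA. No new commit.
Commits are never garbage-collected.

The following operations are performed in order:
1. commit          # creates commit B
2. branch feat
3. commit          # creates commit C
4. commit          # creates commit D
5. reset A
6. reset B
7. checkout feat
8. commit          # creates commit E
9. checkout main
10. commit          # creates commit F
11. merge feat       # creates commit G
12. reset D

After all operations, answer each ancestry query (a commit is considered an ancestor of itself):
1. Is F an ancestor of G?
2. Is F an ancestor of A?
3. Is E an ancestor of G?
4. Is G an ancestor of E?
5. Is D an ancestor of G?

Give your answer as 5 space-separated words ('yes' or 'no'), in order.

After op 1 (commit): HEAD=main@B [main=B]
After op 2 (branch): HEAD=main@B [feat=B main=B]
After op 3 (commit): HEAD=main@C [feat=B main=C]
After op 4 (commit): HEAD=main@D [feat=B main=D]
After op 5 (reset): HEAD=main@A [feat=B main=A]
After op 6 (reset): HEAD=main@B [feat=B main=B]
After op 7 (checkout): HEAD=feat@B [feat=B main=B]
After op 8 (commit): HEAD=feat@E [feat=E main=B]
After op 9 (checkout): HEAD=main@B [feat=E main=B]
After op 10 (commit): HEAD=main@F [feat=E main=F]
After op 11 (merge): HEAD=main@G [feat=E main=G]
After op 12 (reset): HEAD=main@D [feat=E main=D]
ancestors(G) = {A,B,E,F,G}; F in? yes
ancestors(A) = {A}; F in? no
ancestors(G) = {A,B,E,F,G}; E in? yes
ancestors(E) = {A,B,E}; G in? no
ancestors(G) = {A,B,E,F,G}; D in? no

Answer: yes no yes no no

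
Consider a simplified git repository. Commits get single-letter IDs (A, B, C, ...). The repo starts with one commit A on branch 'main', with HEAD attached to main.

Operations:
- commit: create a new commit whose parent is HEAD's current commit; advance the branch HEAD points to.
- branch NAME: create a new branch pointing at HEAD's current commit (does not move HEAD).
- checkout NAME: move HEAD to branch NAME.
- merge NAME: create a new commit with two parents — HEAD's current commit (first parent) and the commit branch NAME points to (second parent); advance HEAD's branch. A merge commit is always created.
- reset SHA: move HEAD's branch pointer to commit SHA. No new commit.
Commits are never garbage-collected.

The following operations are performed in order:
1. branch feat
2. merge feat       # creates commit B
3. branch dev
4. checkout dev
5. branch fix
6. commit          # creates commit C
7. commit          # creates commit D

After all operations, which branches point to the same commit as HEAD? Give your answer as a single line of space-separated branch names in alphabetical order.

Answer: dev

Derivation:
After op 1 (branch): HEAD=main@A [feat=A main=A]
After op 2 (merge): HEAD=main@B [feat=A main=B]
After op 3 (branch): HEAD=main@B [dev=B feat=A main=B]
After op 4 (checkout): HEAD=dev@B [dev=B feat=A main=B]
After op 5 (branch): HEAD=dev@B [dev=B feat=A fix=B main=B]
After op 6 (commit): HEAD=dev@C [dev=C feat=A fix=B main=B]
After op 7 (commit): HEAD=dev@D [dev=D feat=A fix=B main=B]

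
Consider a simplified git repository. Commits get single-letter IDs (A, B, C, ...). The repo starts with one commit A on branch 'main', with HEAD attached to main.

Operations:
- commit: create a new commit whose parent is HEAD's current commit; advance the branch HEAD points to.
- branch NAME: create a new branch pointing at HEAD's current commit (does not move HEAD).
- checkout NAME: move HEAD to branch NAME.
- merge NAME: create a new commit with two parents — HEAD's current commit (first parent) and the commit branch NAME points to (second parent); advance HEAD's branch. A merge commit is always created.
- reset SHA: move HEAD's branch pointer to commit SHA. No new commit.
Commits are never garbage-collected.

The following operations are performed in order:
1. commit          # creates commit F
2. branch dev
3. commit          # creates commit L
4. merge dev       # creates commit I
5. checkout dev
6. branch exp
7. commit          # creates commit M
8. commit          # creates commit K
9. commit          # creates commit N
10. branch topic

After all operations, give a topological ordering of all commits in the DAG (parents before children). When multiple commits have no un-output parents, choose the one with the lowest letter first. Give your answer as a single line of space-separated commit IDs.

Answer: A F L I M K N

Derivation:
After op 1 (commit): HEAD=main@F [main=F]
After op 2 (branch): HEAD=main@F [dev=F main=F]
After op 3 (commit): HEAD=main@L [dev=F main=L]
After op 4 (merge): HEAD=main@I [dev=F main=I]
After op 5 (checkout): HEAD=dev@F [dev=F main=I]
After op 6 (branch): HEAD=dev@F [dev=F exp=F main=I]
After op 7 (commit): HEAD=dev@M [dev=M exp=F main=I]
After op 8 (commit): HEAD=dev@K [dev=K exp=F main=I]
After op 9 (commit): HEAD=dev@N [dev=N exp=F main=I]
After op 10 (branch): HEAD=dev@N [dev=N exp=F main=I topic=N]
commit A: parents=[]
commit F: parents=['A']
commit I: parents=['L', 'F']
commit K: parents=['M']
commit L: parents=['F']
commit M: parents=['F']
commit N: parents=['K']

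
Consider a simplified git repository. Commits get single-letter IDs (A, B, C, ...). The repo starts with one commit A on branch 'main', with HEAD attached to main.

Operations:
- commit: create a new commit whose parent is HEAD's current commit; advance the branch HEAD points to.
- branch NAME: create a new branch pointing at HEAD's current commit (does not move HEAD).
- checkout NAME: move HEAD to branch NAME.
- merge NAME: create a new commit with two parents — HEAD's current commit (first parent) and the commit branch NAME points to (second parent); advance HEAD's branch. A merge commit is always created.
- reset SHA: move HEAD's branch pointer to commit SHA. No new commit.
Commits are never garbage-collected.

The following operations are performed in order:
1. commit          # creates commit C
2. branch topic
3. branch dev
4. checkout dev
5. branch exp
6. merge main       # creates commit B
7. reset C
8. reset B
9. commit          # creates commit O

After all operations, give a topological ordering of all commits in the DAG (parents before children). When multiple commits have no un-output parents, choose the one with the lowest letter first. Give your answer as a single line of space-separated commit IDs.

After op 1 (commit): HEAD=main@C [main=C]
After op 2 (branch): HEAD=main@C [main=C topic=C]
After op 3 (branch): HEAD=main@C [dev=C main=C topic=C]
After op 4 (checkout): HEAD=dev@C [dev=C main=C topic=C]
After op 5 (branch): HEAD=dev@C [dev=C exp=C main=C topic=C]
After op 6 (merge): HEAD=dev@B [dev=B exp=C main=C topic=C]
After op 7 (reset): HEAD=dev@C [dev=C exp=C main=C topic=C]
After op 8 (reset): HEAD=dev@B [dev=B exp=C main=C topic=C]
After op 9 (commit): HEAD=dev@O [dev=O exp=C main=C topic=C]
commit A: parents=[]
commit B: parents=['C', 'C']
commit C: parents=['A']
commit O: parents=['B']

Answer: A C B O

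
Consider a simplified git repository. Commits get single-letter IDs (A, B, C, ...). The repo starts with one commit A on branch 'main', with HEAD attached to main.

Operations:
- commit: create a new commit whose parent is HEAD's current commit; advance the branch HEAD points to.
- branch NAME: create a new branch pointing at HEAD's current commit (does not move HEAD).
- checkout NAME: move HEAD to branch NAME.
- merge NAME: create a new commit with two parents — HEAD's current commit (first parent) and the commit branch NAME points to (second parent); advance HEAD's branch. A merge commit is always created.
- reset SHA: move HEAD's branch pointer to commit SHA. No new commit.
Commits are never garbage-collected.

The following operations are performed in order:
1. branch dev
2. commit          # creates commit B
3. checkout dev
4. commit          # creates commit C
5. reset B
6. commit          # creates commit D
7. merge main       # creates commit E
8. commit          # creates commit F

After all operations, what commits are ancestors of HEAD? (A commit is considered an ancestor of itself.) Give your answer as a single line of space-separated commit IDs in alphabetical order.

After op 1 (branch): HEAD=main@A [dev=A main=A]
After op 2 (commit): HEAD=main@B [dev=A main=B]
After op 3 (checkout): HEAD=dev@A [dev=A main=B]
After op 4 (commit): HEAD=dev@C [dev=C main=B]
After op 5 (reset): HEAD=dev@B [dev=B main=B]
After op 6 (commit): HEAD=dev@D [dev=D main=B]
After op 7 (merge): HEAD=dev@E [dev=E main=B]
After op 8 (commit): HEAD=dev@F [dev=F main=B]

Answer: A B D E F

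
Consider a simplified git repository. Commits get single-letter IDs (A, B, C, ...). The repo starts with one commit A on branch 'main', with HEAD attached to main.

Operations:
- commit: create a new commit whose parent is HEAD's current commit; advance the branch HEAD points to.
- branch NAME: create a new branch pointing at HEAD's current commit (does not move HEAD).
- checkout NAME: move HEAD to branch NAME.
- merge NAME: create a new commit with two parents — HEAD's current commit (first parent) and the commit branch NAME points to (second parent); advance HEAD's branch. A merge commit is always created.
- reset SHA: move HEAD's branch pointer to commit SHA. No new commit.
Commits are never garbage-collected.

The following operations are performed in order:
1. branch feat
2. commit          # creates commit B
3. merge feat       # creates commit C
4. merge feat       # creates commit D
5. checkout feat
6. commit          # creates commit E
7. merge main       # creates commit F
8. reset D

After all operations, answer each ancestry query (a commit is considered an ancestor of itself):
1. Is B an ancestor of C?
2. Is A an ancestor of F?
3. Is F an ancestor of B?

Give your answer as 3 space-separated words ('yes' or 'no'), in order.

After op 1 (branch): HEAD=main@A [feat=A main=A]
After op 2 (commit): HEAD=main@B [feat=A main=B]
After op 3 (merge): HEAD=main@C [feat=A main=C]
After op 4 (merge): HEAD=main@D [feat=A main=D]
After op 5 (checkout): HEAD=feat@A [feat=A main=D]
After op 6 (commit): HEAD=feat@E [feat=E main=D]
After op 7 (merge): HEAD=feat@F [feat=F main=D]
After op 8 (reset): HEAD=feat@D [feat=D main=D]
ancestors(C) = {A,B,C}; B in? yes
ancestors(F) = {A,B,C,D,E,F}; A in? yes
ancestors(B) = {A,B}; F in? no

Answer: yes yes no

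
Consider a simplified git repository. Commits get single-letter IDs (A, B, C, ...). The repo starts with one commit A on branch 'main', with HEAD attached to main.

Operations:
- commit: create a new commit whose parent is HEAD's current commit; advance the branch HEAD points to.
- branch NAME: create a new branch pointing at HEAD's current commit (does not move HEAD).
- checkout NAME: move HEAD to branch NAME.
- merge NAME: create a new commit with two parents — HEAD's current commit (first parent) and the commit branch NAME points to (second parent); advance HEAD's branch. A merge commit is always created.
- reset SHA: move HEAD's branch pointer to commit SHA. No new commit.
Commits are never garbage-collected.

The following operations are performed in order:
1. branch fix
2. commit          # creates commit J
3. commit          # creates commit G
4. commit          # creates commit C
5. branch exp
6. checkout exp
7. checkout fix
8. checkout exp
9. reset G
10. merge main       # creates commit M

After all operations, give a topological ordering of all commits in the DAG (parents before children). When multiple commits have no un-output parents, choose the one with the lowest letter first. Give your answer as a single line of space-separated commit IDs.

Answer: A J G C M

Derivation:
After op 1 (branch): HEAD=main@A [fix=A main=A]
After op 2 (commit): HEAD=main@J [fix=A main=J]
After op 3 (commit): HEAD=main@G [fix=A main=G]
After op 4 (commit): HEAD=main@C [fix=A main=C]
After op 5 (branch): HEAD=main@C [exp=C fix=A main=C]
After op 6 (checkout): HEAD=exp@C [exp=C fix=A main=C]
After op 7 (checkout): HEAD=fix@A [exp=C fix=A main=C]
After op 8 (checkout): HEAD=exp@C [exp=C fix=A main=C]
After op 9 (reset): HEAD=exp@G [exp=G fix=A main=C]
After op 10 (merge): HEAD=exp@M [exp=M fix=A main=C]
commit A: parents=[]
commit C: parents=['G']
commit G: parents=['J']
commit J: parents=['A']
commit M: parents=['G', 'C']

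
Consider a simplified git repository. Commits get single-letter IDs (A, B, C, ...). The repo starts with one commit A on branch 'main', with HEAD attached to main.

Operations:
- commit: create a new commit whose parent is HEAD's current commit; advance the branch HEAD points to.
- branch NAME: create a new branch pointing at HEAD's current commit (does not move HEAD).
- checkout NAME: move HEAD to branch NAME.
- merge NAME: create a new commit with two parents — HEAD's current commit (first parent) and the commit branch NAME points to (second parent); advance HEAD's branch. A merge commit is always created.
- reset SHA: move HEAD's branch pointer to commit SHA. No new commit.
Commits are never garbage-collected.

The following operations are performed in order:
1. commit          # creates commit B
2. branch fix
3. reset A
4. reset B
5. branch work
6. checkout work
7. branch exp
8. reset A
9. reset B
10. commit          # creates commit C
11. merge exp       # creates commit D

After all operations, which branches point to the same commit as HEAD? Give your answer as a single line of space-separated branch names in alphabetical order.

Answer: work

Derivation:
After op 1 (commit): HEAD=main@B [main=B]
After op 2 (branch): HEAD=main@B [fix=B main=B]
After op 3 (reset): HEAD=main@A [fix=B main=A]
After op 4 (reset): HEAD=main@B [fix=B main=B]
After op 5 (branch): HEAD=main@B [fix=B main=B work=B]
After op 6 (checkout): HEAD=work@B [fix=B main=B work=B]
After op 7 (branch): HEAD=work@B [exp=B fix=B main=B work=B]
After op 8 (reset): HEAD=work@A [exp=B fix=B main=B work=A]
After op 9 (reset): HEAD=work@B [exp=B fix=B main=B work=B]
After op 10 (commit): HEAD=work@C [exp=B fix=B main=B work=C]
After op 11 (merge): HEAD=work@D [exp=B fix=B main=B work=D]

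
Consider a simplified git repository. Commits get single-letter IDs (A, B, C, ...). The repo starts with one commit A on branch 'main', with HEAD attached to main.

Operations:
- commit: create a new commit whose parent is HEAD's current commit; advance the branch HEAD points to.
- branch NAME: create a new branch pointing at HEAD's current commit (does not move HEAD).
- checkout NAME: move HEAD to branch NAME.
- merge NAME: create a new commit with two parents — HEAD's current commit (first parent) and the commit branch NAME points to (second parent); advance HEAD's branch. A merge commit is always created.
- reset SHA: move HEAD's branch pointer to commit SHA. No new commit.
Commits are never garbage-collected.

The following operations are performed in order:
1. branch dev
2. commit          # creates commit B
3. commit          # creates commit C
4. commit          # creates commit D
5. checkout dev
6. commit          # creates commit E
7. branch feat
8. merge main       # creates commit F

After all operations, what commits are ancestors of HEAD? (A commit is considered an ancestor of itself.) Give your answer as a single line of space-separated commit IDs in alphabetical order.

Answer: A B C D E F

Derivation:
After op 1 (branch): HEAD=main@A [dev=A main=A]
After op 2 (commit): HEAD=main@B [dev=A main=B]
After op 3 (commit): HEAD=main@C [dev=A main=C]
After op 4 (commit): HEAD=main@D [dev=A main=D]
After op 5 (checkout): HEAD=dev@A [dev=A main=D]
After op 6 (commit): HEAD=dev@E [dev=E main=D]
After op 7 (branch): HEAD=dev@E [dev=E feat=E main=D]
After op 8 (merge): HEAD=dev@F [dev=F feat=E main=D]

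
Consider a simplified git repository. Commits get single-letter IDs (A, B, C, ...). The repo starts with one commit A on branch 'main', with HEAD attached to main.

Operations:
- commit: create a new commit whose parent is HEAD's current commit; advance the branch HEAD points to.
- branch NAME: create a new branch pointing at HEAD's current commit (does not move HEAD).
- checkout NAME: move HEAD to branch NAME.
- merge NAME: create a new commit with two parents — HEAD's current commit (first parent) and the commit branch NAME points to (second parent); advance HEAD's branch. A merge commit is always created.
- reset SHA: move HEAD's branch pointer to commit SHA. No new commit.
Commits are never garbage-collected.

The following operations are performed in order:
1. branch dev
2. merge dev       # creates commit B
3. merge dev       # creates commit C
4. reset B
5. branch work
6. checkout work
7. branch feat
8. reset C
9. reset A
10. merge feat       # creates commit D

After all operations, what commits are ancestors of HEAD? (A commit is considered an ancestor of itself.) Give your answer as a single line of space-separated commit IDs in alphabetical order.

After op 1 (branch): HEAD=main@A [dev=A main=A]
After op 2 (merge): HEAD=main@B [dev=A main=B]
After op 3 (merge): HEAD=main@C [dev=A main=C]
After op 4 (reset): HEAD=main@B [dev=A main=B]
After op 5 (branch): HEAD=main@B [dev=A main=B work=B]
After op 6 (checkout): HEAD=work@B [dev=A main=B work=B]
After op 7 (branch): HEAD=work@B [dev=A feat=B main=B work=B]
After op 8 (reset): HEAD=work@C [dev=A feat=B main=B work=C]
After op 9 (reset): HEAD=work@A [dev=A feat=B main=B work=A]
After op 10 (merge): HEAD=work@D [dev=A feat=B main=B work=D]

Answer: A B D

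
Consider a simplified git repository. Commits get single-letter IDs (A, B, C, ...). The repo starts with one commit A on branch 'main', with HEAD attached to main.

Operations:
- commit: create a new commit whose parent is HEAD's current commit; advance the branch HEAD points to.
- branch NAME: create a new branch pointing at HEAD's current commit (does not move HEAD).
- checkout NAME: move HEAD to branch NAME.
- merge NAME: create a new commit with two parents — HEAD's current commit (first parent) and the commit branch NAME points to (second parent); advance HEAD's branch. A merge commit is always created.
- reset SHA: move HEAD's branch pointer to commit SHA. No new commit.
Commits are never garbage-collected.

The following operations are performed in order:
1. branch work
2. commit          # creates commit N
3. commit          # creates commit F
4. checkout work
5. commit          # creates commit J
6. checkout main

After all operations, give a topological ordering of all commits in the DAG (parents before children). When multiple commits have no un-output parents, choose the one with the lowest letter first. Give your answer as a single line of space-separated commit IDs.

After op 1 (branch): HEAD=main@A [main=A work=A]
After op 2 (commit): HEAD=main@N [main=N work=A]
After op 3 (commit): HEAD=main@F [main=F work=A]
After op 4 (checkout): HEAD=work@A [main=F work=A]
After op 5 (commit): HEAD=work@J [main=F work=J]
After op 6 (checkout): HEAD=main@F [main=F work=J]
commit A: parents=[]
commit F: parents=['N']
commit J: parents=['A']
commit N: parents=['A']

Answer: A J N F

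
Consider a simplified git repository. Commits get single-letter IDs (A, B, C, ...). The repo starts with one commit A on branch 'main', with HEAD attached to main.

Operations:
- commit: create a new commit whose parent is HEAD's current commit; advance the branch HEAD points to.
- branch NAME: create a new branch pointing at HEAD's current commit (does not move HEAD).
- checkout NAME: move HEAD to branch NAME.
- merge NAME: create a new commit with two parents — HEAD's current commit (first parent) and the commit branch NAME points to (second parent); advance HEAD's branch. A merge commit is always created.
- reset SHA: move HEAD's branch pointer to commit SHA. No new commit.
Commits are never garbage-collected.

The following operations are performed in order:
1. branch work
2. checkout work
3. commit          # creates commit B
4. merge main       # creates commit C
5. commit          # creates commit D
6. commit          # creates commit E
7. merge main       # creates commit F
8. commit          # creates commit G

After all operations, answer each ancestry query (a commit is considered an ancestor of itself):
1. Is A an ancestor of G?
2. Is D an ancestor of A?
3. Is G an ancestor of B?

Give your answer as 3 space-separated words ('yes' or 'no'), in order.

After op 1 (branch): HEAD=main@A [main=A work=A]
After op 2 (checkout): HEAD=work@A [main=A work=A]
After op 3 (commit): HEAD=work@B [main=A work=B]
After op 4 (merge): HEAD=work@C [main=A work=C]
After op 5 (commit): HEAD=work@D [main=A work=D]
After op 6 (commit): HEAD=work@E [main=A work=E]
After op 7 (merge): HEAD=work@F [main=A work=F]
After op 8 (commit): HEAD=work@G [main=A work=G]
ancestors(G) = {A,B,C,D,E,F,G}; A in? yes
ancestors(A) = {A}; D in? no
ancestors(B) = {A,B}; G in? no

Answer: yes no no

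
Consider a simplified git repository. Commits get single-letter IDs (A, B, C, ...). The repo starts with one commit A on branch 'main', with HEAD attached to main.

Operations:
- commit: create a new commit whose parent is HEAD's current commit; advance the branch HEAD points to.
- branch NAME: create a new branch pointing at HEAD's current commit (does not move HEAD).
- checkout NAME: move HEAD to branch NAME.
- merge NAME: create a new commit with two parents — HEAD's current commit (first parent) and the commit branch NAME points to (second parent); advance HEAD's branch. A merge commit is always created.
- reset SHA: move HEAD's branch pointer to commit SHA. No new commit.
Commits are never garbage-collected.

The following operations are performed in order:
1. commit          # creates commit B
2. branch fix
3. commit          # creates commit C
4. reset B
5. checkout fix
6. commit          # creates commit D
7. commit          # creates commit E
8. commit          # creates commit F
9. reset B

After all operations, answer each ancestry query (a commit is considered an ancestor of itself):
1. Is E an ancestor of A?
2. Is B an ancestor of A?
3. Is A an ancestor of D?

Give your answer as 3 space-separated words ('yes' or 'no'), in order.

After op 1 (commit): HEAD=main@B [main=B]
After op 2 (branch): HEAD=main@B [fix=B main=B]
After op 3 (commit): HEAD=main@C [fix=B main=C]
After op 4 (reset): HEAD=main@B [fix=B main=B]
After op 5 (checkout): HEAD=fix@B [fix=B main=B]
After op 6 (commit): HEAD=fix@D [fix=D main=B]
After op 7 (commit): HEAD=fix@E [fix=E main=B]
After op 8 (commit): HEAD=fix@F [fix=F main=B]
After op 9 (reset): HEAD=fix@B [fix=B main=B]
ancestors(A) = {A}; E in? no
ancestors(A) = {A}; B in? no
ancestors(D) = {A,B,D}; A in? yes

Answer: no no yes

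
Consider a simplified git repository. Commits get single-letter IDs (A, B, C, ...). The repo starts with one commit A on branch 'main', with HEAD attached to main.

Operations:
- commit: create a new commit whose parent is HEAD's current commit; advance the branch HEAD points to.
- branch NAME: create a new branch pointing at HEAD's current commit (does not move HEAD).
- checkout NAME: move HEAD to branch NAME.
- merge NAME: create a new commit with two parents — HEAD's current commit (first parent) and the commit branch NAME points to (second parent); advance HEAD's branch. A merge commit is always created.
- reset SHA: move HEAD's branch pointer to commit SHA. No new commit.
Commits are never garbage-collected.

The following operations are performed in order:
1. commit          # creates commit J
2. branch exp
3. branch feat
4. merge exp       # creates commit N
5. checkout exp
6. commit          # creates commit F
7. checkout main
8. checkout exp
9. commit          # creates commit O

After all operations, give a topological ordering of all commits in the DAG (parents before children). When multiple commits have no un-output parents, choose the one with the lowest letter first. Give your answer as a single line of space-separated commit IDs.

Answer: A J F N O

Derivation:
After op 1 (commit): HEAD=main@J [main=J]
After op 2 (branch): HEAD=main@J [exp=J main=J]
After op 3 (branch): HEAD=main@J [exp=J feat=J main=J]
After op 4 (merge): HEAD=main@N [exp=J feat=J main=N]
After op 5 (checkout): HEAD=exp@J [exp=J feat=J main=N]
After op 6 (commit): HEAD=exp@F [exp=F feat=J main=N]
After op 7 (checkout): HEAD=main@N [exp=F feat=J main=N]
After op 8 (checkout): HEAD=exp@F [exp=F feat=J main=N]
After op 9 (commit): HEAD=exp@O [exp=O feat=J main=N]
commit A: parents=[]
commit F: parents=['J']
commit J: parents=['A']
commit N: parents=['J', 'J']
commit O: parents=['F']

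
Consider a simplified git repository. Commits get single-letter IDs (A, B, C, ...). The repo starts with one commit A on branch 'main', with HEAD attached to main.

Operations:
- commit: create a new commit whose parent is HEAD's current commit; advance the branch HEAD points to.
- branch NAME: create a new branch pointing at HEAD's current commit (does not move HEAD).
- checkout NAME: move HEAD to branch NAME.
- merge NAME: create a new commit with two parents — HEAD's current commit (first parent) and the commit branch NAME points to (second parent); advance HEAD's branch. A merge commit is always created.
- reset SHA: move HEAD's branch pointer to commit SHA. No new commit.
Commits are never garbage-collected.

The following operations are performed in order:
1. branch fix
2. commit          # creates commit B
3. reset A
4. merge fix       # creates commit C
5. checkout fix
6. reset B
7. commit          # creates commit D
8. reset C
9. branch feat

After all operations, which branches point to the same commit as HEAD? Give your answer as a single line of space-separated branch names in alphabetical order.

Answer: feat fix main

Derivation:
After op 1 (branch): HEAD=main@A [fix=A main=A]
After op 2 (commit): HEAD=main@B [fix=A main=B]
After op 3 (reset): HEAD=main@A [fix=A main=A]
After op 4 (merge): HEAD=main@C [fix=A main=C]
After op 5 (checkout): HEAD=fix@A [fix=A main=C]
After op 6 (reset): HEAD=fix@B [fix=B main=C]
After op 7 (commit): HEAD=fix@D [fix=D main=C]
After op 8 (reset): HEAD=fix@C [fix=C main=C]
After op 9 (branch): HEAD=fix@C [feat=C fix=C main=C]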